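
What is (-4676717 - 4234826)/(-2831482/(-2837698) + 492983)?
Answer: -12644133874007/699469852308 ≈ -18.077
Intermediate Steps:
(-4676717 - 4234826)/(-2831482/(-2837698) + 492983) = -8911543/(-2831482*(-1/2837698) + 492983) = -8911543/(1415741/1418849 + 492983) = -8911543/699469852308/1418849 = -8911543*1418849/699469852308 = -12644133874007/699469852308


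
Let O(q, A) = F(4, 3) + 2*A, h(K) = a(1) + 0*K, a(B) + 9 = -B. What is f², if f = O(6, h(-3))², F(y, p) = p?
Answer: 83521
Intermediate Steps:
a(B) = -9 - B
h(K) = -10 (h(K) = (-9 - 1*1) + 0*K = (-9 - 1) + 0 = -10 + 0 = -10)
O(q, A) = 3 + 2*A
f = 289 (f = (3 + 2*(-10))² = (3 - 20)² = (-17)² = 289)
f² = 289² = 83521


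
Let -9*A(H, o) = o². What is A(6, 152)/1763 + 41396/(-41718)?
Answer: -270113834/110323251 ≈ -2.4484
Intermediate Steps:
A(H, o) = -o²/9
A(6, 152)/1763 + 41396/(-41718) = -⅑*152²/1763 + 41396/(-41718) = -⅑*23104*(1/1763) + 41396*(-1/41718) = -23104/9*1/1763 - 20698/20859 = -23104/15867 - 20698/20859 = -270113834/110323251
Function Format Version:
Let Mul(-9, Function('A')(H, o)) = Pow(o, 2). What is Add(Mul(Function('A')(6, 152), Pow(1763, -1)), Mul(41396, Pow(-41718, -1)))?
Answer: Rational(-270113834, 110323251) ≈ -2.4484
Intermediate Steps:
Function('A')(H, o) = Mul(Rational(-1, 9), Pow(o, 2))
Add(Mul(Function('A')(6, 152), Pow(1763, -1)), Mul(41396, Pow(-41718, -1))) = Add(Mul(Mul(Rational(-1, 9), Pow(152, 2)), Pow(1763, -1)), Mul(41396, Pow(-41718, -1))) = Add(Mul(Mul(Rational(-1, 9), 23104), Rational(1, 1763)), Mul(41396, Rational(-1, 41718))) = Add(Mul(Rational(-23104, 9), Rational(1, 1763)), Rational(-20698, 20859)) = Add(Rational(-23104, 15867), Rational(-20698, 20859)) = Rational(-270113834, 110323251)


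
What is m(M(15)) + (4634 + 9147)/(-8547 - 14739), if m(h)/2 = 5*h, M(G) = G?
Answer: 3479119/23286 ≈ 149.41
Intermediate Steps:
m(h) = 10*h (m(h) = 2*(5*h) = 10*h)
m(M(15)) + (4634 + 9147)/(-8547 - 14739) = 10*15 + (4634 + 9147)/(-8547 - 14739) = 150 + 13781/(-23286) = 150 + 13781*(-1/23286) = 150 - 13781/23286 = 3479119/23286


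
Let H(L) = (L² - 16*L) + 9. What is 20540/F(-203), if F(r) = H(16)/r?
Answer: -4169620/9 ≈ -4.6329e+5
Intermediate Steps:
H(L) = 9 + L² - 16*L
F(r) = 9/r (F(r) = (9 + 16² - 16*16)/r = (9 + 256 - 256)/r = 9/r)
20540/F(-203) = 20540/((9/(-203))) = 20540/((9*(-1/203))) = 20540/(-9/203) = 20540*(-203/9) = -4169620/9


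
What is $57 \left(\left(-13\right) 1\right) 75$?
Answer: $-55575$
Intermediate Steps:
$57 \left(\left(-13\right) 1\right) 75 = 57 \left(-13\right) 75 = \left(-741\right) 75 = -55575$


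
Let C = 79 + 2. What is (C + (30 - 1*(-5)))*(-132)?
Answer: -15312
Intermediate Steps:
C = 81
(C + (30 - 1*(-5)))*(-132) = (81 + (30 - 1*(-5)))*(-132) = (81 + (30 + 5))*(-132) = (81 + 35)*(-132) = 116*(-132) = -15312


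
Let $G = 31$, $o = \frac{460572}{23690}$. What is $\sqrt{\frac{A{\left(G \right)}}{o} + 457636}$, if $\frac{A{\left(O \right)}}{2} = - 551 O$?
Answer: $\frac{\sqrt{6044000862667929}}{115143} \approx 675.19$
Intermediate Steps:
$o = \frac{230286}{11845}$ ($o = 460572 \cdot \frac{1}{23690} = \frac{230286}{11845} \approx 19.442$)
$A{\left(O \right)} = - 1102 O$ ($A{\left(O \right)} = 2 \left(- 551 O\right) = - 1102 O$)
$\sqrt{\frac{A{\left(G \right)}}{o} + 457636} = \sqrt{\frac{\left(-1102\right) 31}{\frac{230286}{11845}} + 457636} = \sqrt{\left(-34162\right) \frac{11845}{230286} + 457636} = \sqrt{- \frac{202324445}{115143} + 457636} = \sqrt{\frac{52491257503}{115143}} = \frac{\sqrt{6044000862667929}}{115143}$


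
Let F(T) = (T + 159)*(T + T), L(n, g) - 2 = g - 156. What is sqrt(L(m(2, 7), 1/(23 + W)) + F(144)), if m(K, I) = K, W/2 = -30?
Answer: sqrt(119253553)/37 ≈ 295.14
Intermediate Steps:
W = -60 (W = 2*(-30) = -60)
L(n, g) = -154 + g (L(n, g) = 2 + (g - 156) = 2 + (-156 + g) = -154 + g)
F(T) = 2*T*(159 + T) (F(T) = (159 + T)*(2*T) = 2*T*(159 + T))
sqrt(L(m(2, 7), 1/(23 + W)) + F(144)) = sqrt((-154 + 1/(23 - 60)) + 2*144*(159 + 144)) = sqrt((-154 + 1/(-37)) + 2*144*303) = sqrt((-154 - 1/37) + 87264) = sqrt(-5699/37 + 87264) = sqrt(3223069/37) = sqrt(119253553)/37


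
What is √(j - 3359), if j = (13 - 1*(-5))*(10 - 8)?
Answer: I*√3323 ≈ 57.645*I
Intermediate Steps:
j = 36 (j = (13 + 5)*2 = 18*2 = 36)
√(j - 3359) = √(36 - 3359) = √(-3323) = I*√3323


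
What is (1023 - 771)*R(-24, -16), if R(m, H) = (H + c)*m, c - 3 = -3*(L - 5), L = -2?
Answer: -48384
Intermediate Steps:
c = 24 (c = 3 - 3*(-2 - 5) = 3 - 3*(-7) = 3 + 21 = 24)
R(m, H) = m*(24 + H) (R(m, H) = (H + 24)*m = (24 + H)*m = m*(24 + H))
(1023 - 771)*R(-24, -16) = (1023 - 771)*(-24*(24 - 16)) = 252*(-24*8) = 252*(-192) = -48384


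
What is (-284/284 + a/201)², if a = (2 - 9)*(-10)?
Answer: 17161/40401 ≈ 0.42477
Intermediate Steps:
a = 70 (a = -7*(-10) = 70)
(-284/284 + a/201)² = (-284/284 + 70/201)² = (-284*1/284 + 70*(1/201))² = (-1 + 70/201)² = (-131/201)² = 17161/40401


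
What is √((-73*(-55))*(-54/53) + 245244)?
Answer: √677399466/53 ≈ 491.07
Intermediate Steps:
√((-73*(-55))*(-54/53) + 245244) = √(4015*(-54*1/53) + 245244) = √(4015*(-54/53) + 245244) = √(-216810/53 + 245244) = √(12781122/53) = √677399466/53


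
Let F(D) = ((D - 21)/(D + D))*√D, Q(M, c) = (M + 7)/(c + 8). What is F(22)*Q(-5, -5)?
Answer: √22/66 ≈ 0.071067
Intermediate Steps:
Q(M, c) = (7 + M)/(8 + c)
F(D) = (-21 + D)/(2*√D) (F(D) = ((-21 + D)/((2*D)))*√D = ((-21 + D)*(1/(2*D)))*√D = ((-21 + D)/(2*D))*√D = (-21 + D)/(2*√D))
F(22)*Q(-5, -5) = ((-21 + 22)/(2*√22))*((7 - 5)/(8 - 5)) = ((½)*(√22/22)*1)*(2/3) = (√22/44)*((⅓)*2) = (√22/44)*(⅔) = √22/66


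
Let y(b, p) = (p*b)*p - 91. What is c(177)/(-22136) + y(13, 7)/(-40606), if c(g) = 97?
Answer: -8012519/449427208 ≈ -0.017828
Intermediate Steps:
y(b, p) = -91 + b*p² (y(b, p) = (b*p)*p - 91 = b*p² - 91 = -91 + b*p²)
c(177)/(-22136) + y(13, 7)/(-40606) = 97/(-22136) + (-91 + 13*7²)/(-40606) = 97*(-1/22136) + (-91 + 13*49)*(-1/40606) = -97/22136 + (-91 + 637)*(-1/40606) = -97/22136 + 546*(-1/40606) = -97/22136 - 273/20303 = -8012519/449427208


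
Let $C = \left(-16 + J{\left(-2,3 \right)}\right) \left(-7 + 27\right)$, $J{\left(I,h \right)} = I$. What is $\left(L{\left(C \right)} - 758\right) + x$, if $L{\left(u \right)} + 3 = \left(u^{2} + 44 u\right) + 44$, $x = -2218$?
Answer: $110825$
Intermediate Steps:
$C = -360$ ($C = \left(-16 - 2\right) \left(-7 + 27\right) = \left(-18\right) 20 = -360$)
$L{\left(u \right)} = 41 + u^{2} + 44 u$ ($L{\left(u \right)} = -3 + \left(\left(u^{2} + 44 u\right) + 44\right) = -3 + \left(44 + u^{2} + 44 u\right) = 41 + u^{2} + 44 u$)
$\left(L{\left(C \right)} - 758\right) + x = \left(\left(41 + \left(-360\right)^{2} + 44 \left(-360\right)\right) - 758\right) - 2218 = \left(\left(41 + 129600 - 15840\right) - 758\right) - 2218 = \left(113801 - 758\right) - 2218 = 113043 - 2218 = 110825$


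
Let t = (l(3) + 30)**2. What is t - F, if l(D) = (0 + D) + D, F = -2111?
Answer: 3407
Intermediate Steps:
l(D) = 2*D (l(D) = D + D = 2*D)
t = 1296 (t = (2*3 + 30)**2 = (6 + 30)**2 = 36**2 = 1296)
t - F = 1296 - 1*(-2111) = 1296 + 2111 = 3407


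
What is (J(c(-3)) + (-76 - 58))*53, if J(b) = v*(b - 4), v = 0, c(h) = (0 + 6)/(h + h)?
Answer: -7102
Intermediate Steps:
c(h) = 3/h (c(h) = 6/((2*h)) = 6*(1/(2*h)) = 3/h)
J(b) = 0 (J(b) = 0*(b - 4) = 0*(-4 + b) = 0)
(J(c(-3)) + (-76 - 58))*53 = (0 + (-76 - 58))*53 = (0 - 134)*53 = -134*53 = -7102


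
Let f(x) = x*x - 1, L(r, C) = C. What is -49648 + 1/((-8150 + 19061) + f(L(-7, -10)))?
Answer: -546624479/11010 ≈ -49648.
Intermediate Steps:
f(x) = -1 + x**2 (f(x) = x**2 - 1 = -1 + x**2)
-49648 + 1/((-8150 + 19061) + f(L(-7, -10))) = -49648 + 1/((-8150 + 19061) + (-1 + (-10)**2)) = -49648 + 1/(10911 + (-1 + 100)) = -49648 + 1/(10911 + 99) = -49648 + 1/11010 = -546624479/11010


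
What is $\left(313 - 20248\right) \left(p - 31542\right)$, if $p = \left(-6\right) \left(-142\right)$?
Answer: $611805150$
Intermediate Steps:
$p = 852$
$\left(313 - 20248\right) \left(p - 31542\right) = \left(313 - 20248\right) \left(852 - 31542\right) = - 19935 \left(852 - 31542\right) = \left(-19935\right) \left(-30690\right) = 611805150$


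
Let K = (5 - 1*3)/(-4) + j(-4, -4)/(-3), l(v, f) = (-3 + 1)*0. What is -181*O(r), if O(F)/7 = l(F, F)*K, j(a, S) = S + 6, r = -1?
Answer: 0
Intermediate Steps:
j(a, S) = 6 + S
l(v, f) = 0 (l(v, f) = -2*0 = 0)
K = -7/6 (K = (5 - 1*3)/(-4) + (6 - 4)/(-3) = (5 - 3)*(-¼) + 2*(-⅓) = 2*(-¼) - ⅔ = -½ - ⅔ = -7/6 ≈ -1.1667)
O(F) = 0 (O(F) = 7*(0*(-7/6)) = 7*0 = 0)
-181*O(r) = -181*0 = 0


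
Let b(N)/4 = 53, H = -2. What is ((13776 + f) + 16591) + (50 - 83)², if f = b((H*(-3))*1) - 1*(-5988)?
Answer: 37656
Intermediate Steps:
b(N) = 212 (b(N) = 4*53 = 212)
f = 6200 (f = 212 - 1*(-5988) = 212 + 5988 = 6200)
((13776 + f) + 16591) + (50 - 83)² = ((13776 + 6200) + 16591) + (50 - 83)² = (19976 + 16591) + (-33)² = 36567 + 1089 = 37656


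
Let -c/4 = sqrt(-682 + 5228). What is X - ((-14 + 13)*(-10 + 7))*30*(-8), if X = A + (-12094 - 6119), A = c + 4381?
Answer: -13112 - 4*sqrt(4546) ≈ -13382.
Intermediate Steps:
c = -4*sqrt(4546) (c = -4*sqrt(-682 + 5228) = -4*sqrt(4546) ≈ -269.70)
A = 4381 - 4*sqrt(4546) (A = -4*sqrt(4546) + 4381 = 4381 - 4*sqrt(4546) ≈ 4111.3)
X = -13832 - 4*sqrt(4546) (X = (4381 - 4*sqrt(4546)) + (-12094 - 6119) = (4381 - 4*sqrt(4546)) - 18213 = -13832 - 4*sqrt(4546) ≈ -14102.)
X - ((-14 + 13)*(-10 + 7))*30*(-8) = (-13832 - 4*sqrt(4546)) - ((-14 + 13)*(-10 + 7))*30*(-8) = (-13832 - 4*sqrt(4546)) - -1*(-3)*30*(-8) = (-13832 - 4*sqrt(4546)) - 3*30*(-8) = (-13832 - 4*sqrt(4546)) - 90*(-8) = (-13832 - 4*sqrt(4546)) - 1*(-720) = (-13832 - 4*sqrt(4546)) + 720 = -13112 - 4*sqrt(4546)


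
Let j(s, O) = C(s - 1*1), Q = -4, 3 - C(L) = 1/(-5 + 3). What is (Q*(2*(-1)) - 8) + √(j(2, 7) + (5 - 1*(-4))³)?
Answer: √2930/2 ≈ 27.065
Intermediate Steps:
C(L) = 7/2 (C(L) = 3 - 1/(-5 + 3) = 3 - 1/(-2) = 3 - 1*(-½) = 3 + ½ = 7/2)
j(s, O) = 7/2
(Q*(2*(-1)) - 8) + √(j(2, 7) + (5 - 1*(-4))³) = (-8*(-1) - 8) + √(7/2 + (5 - 1*(-4))³) = (-4*(-2) - 8) + √(7/2 + (5 + 4)³) = (8 - 8) + √(7/2 + 9³) = 0 + √(7/2 + 729) = 0 + √(1465/2) = 0 + √2930/2 = √2930/2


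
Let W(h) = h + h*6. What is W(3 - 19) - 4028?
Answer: -4140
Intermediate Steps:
W(h) = 7*h (W(h) = h + 6*h = 7*h)
W(3 - 19) - 4028 = 7*(3 - 19) - 4028 = 7*(-16) - 4028 = -112 - 4028 = -4140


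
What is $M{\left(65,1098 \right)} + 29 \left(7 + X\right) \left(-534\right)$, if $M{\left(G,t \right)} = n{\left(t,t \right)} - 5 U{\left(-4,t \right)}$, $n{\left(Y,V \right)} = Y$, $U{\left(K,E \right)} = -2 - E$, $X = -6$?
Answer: $-8888$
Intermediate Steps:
$M{\left(G,t \right)} = 10 + 6 t$ ($M{\left(G,t \right)} = t - 5 \left(-2 - t\right) = t + \left(10 + 5 t\right) = 10 + 6 t$)
$M{\left(65,1098 \right)} + 29 \left(7 + X\right) \left(-534\right) = \left(10 + 6 \cdot 1098\right) + 29 \left(7 - 6\right) \left(-534\right) = \left(10 + 6588\right) + 29 \cdot 1 \left(-534\right) = 6598 + 29 \left(-534\right) = 6598 - 15486 = -8888$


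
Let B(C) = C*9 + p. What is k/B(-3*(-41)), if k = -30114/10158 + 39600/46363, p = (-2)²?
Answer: -165653097/87205233049 ≈ -0.0018996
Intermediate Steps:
p = 4
B(C) = 4 + 9*C (B(C) = C*9 + 4 = 9*C + 4 = 4 + 9*C)
k = -165653097/78492559 (k = -30114*1/10158 + 39600*(1/46363) = -5019/1693 + 39600/46363 = -165653097/78492559 ≈ -2.1104)
k/B(-3*(-41)) = -165653097/(78492559*(4 + 9*(-3*(-41)))) = -165653097/(78492559*(4 + 9*123)) = -165653097/(78492559*(4 + 1107)) = -165653097/78492559/1111 = -165653097/78492559*1/1111 = -165653097/87205233049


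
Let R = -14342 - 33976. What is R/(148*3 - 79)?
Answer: -48318/365 ≈ -132.38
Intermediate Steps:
R = -48318
R/(148*3 - 79) = -48318/(148*3 - 79) = -48318/(444 - 79) = -48318/365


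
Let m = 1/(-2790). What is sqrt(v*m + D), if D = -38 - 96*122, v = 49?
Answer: I*sqrt(10162590190)/930 ≈ 108.4*I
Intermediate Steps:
m = -1/2790 ≈ -0.00035842
D = -11750 (D = -38 - 11712 = -11750)
sqrt(v*m + D) = sqrt(49*(-1/2790) - 11750) = sqrt(-49/2790 - 11750) = sqrt(-32782549/2790) = I*sqrt(10162590190)/930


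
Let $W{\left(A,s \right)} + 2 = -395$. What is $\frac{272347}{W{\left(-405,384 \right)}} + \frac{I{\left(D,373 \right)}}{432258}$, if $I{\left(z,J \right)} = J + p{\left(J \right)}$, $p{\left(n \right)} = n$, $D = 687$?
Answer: $- \frac{58861936682}{85803213} \approx -686.01$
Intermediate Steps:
$W{\left(A,s \right)} = -397$ ($W{\left(A,s \right)} = -2 - 395 = -397$)
$I{\left(z,J \right)} = 2 J$ ($I{\left(z,J \right)} = J + J = 2 J$)
$\frac{272347}{W{\left(-405,384 \right)}} + \frac{I{\left(D,373 \right)}}{432258} = \frac{272347}{-397} + \frac{2 \cdot 373}{432258} = 272347 \left(- \frac{1}{397}\right) + 746 \cdot \frac{1}{432258} = - \frac{272347}{397} + \frac{373}{216129} = - \frac{58861936682}{85803213}$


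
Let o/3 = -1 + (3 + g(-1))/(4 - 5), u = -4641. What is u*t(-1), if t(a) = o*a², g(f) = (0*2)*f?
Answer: 55692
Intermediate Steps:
g(f) = 0 (g(f) = 0*f = 0)
o = -12 (o = 3*(-1 + (3 + 0)/(4 - 5)) = 3*(-1 + 3/(-1)) = 3*(-1 + 3*(-1)) = 3*(-1 - 3) = 3*(-4) = -12)
t(a) = -12*a²
u*t(-1) = -(-55692)*(-1)² = -(-55692) = -4641*(-12) = 55692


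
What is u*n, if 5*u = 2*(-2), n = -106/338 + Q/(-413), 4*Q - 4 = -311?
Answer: 35673/348985 ≈ 0.10222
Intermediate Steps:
Q = -307/4 (Q = 1 + (1/4)*(-311) = 1 - 311/4 = -307/4 ≈ -76.750)
n = -35673/279188 (n = -106/338 - 307/4/(-413) = -106*1/338 - 307/4*(-1/413) = -53/169 + 307/1652 = -35673/279188 ≈ -0.12777)
u = -4/5 (u = (2*(-2))/5 = (1/5)*(-4) = -4/5 ≈ -0.80000)
u*n = -4/5*(-35673/279188) = 35673/348985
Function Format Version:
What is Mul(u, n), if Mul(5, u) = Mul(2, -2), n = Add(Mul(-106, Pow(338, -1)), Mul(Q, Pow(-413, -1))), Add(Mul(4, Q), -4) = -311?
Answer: Rational(35673, 348985) ≈ 0.10222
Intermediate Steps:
Q = Rational(-307, 4) (Q = Add(1, Mul(Rational(1, 4), -311)) = Add(1, Rational(-311, 4)) = Rational(-307, 4) ≈ -76.750)
n = Rational(-35673, 279188) (n = Add(Mul(-106, Pow(338, -1)), Mul(Rational(-307, 4), Pow(-413, -1))) = Add(Mul(-106, Rational(1, 338)), Mul(Rational(-307, 4), Rational(-1, 413))) = Add(Rational(-53, 169), Rational(307, 1652)) = Rational(-35673, 279188) ≈ -0.12777)
u = Rational(-4, 5) (u = Mul(Rational(1, 5), Mul(2, -2)) = Mul(Rational(1, 5), -4) = Rational(-4, 5) ≈ -0.80000)
Mul(u, n) = Mul(Rational(-4, 5), Rational(-35673, 279188)) = Rational(35673, 348985)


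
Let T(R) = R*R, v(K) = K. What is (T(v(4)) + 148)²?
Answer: 26896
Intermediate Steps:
T(R) = R²
(T(v(4)) + 148)² = (4² + 148)² = (16 + 148)² = 164² = 26896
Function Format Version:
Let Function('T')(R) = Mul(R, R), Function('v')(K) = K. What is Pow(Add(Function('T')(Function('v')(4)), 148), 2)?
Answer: 26896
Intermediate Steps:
Function('T')(R) = Pow(R, 2)
Pow(Add(Function('T')(Function('v')(4)), 148), 2) = Pow(Add(Pow(4, 2), 148), 2) = Pow(Add(16, 148), 2) = Pow(164, 2) = 26896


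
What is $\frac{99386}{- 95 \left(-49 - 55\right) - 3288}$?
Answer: $\frac{49693}{3296} \approx 15.077$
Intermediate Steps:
$\frac{99386}{- 95 \left(-49 - 55\right) - 3288} = \frac{99386}{\left(-95\right) \left(-104\right) - 3288} = \frac{99386}{9880 - 3288} = \frac{99386}{6592} = 99386 \cdot \frac{1}{6592} = \frac{49693}{3296}$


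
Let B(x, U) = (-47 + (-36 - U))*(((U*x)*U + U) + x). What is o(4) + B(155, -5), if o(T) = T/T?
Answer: -313949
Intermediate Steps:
o(T) = 1
B(x, U) = (-83 - U)*(U + x + x*U**2) (B(x, U) = (-83 - U)*((x*U**2 + U) + x) = (-83 - U)*((U + x*U**2) + x) = (-83 - U)*(U + x + x*U**2))
o(4) + B(155, -5) = 1 + (-1*(-5)**2 - 83*(-5) - 83*155 - 1*(-5)*155 - 1*155*(-5)**3 - 83*155*(-5)**2) = 1 + (-1*25 + 415 - 12865 + 775 - 1*155*(-125) - 83*155*25) = 1 + (-25 + 415 - 12865 + 775 + 19375 - 321625) = 1 - 313950 = -313949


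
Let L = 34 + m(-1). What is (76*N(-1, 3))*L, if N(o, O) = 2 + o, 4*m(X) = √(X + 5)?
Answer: 2622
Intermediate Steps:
m(X) = √(5 + X)/4 (m(X) = √(X + 5)/4 = √(5 + X)/4)
L = 69/2 (L = 34 + √(5 - 1)/4 = 34 + √4/4 = 34 + (¼)*2 = 34 + ½ = 69/2 ≈ 34.500)
(76*N(-1, 3))*L = (76*(2 - 1))*(69/2) = (76*1)*(69/2) = 76*(69/2) = 2622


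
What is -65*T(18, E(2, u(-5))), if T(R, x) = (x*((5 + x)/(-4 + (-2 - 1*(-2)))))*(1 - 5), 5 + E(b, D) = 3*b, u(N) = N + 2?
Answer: -390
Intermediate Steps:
u(N) = 2 + N
E(b, D) = -5 + 3*b
T(R, x) = -4*x*(-5/4 - x/4) (T(R, x) = (x*((5 + x)/(-4 + (-2 + 2))))*(-4) = (x*((5 + x)/(-4 + 0)))*(-4) = (x*((5 + x)/(-4)))*(-4) = (x*((5 + x)*(-¼)))*(-4) = (x*(-5/4 - x/4))*(-4) = -4*x*(-5/4 - x/4))
-65*T(18, E(2, u(-5))) = -65*(-5 + 3*2)*(5 + (-5 + 3*2)) = -65*(-5 + 6)*(5 + (-5 + 6)) = -65*(5 + 1) = -65*6 = -390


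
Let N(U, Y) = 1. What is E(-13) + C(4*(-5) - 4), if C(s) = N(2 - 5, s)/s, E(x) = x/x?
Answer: 23/24 ≈ 0.95833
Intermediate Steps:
E(x) = 1
C(s) = 1/s
E(-13) + C(4*(-5) - 4) = 1 + 1/(4*(-5) - 4) = 1 + 1/(-20 - 4) = 1 + 1/(-24) = 1 - 1/24 = 23/24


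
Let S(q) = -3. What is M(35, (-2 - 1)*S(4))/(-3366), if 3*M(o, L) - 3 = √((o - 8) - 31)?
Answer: -1/3366 - I/5049 ≈ -0.00029709 - 0.00019806*I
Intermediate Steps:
M(o, L) = 1 + √(-39 + o)/3 (M(o, L) = 1 + √((o - 8) - 31)/3 = 1 + √((-8 + o) - 31)/3 = 1 + √(-39 + o)/3)
M(35, (-2 - 1)*S(4))/(-3366) = (1 + √(-39 + 35)/3)/(-3366) = (1 + √(-4)/3)*(-1/3366) = (1 + (2*I)/3)*(-1/3366) = (1 + 2*I/3)*(-1/3366) = -1/3366 - I/5049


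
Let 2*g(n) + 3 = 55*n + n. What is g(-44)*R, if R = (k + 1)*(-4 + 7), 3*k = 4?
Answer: -17269/2 ≈ -8634.5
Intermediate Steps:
k = 4/3 (k = (⅓)*4 = 4/3 ≈ 1.3333)
R = 7 (R = (4/3 + 1)*(-4 + 7) = (7/3)*3 = 7)
g(n) = -3/2 + 28*n (g(n) = -3/2 + (55*n + n)/2 = -3/2 + (56*n)/2 = -3/2 + 28*n)
g(-44)*R = (-3/2 + 28*(-44))*7 = (-3/2 - 1232)*7 = -2467/2*7 = -17269/2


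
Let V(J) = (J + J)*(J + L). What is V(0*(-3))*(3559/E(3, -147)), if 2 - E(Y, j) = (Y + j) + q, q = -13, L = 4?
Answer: 0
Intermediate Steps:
E(Y, j) = 15 - Y - j (E(Y, j) = 2 - ((Y + j) - 13) = 2 - (-13 + Y + j) = 2 + (13 - Y - j) = 15 - Y - j)
V(J) = 2*J*(4 + J) (V(J) = (J + J)*(J + 4) = (2*J)*(4 + J) = 2*J*(4 + J))
V(0*(-3))*(3559/E(3, -147)) = (2*(0*(-3))*(4 + 0*(-3)))*(3559/(15 - 1*3 - 1*(-147))) = (2*0*(4 + 0))*(3559/(15 - 3 + 147)) = (2*0*4)*(3559/159) = 0*(3559*(1/159)) = 0*(3559/159) = 0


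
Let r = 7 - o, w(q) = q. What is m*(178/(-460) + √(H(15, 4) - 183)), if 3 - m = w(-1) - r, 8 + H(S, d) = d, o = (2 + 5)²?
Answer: 1691/115 - 38*I*√187 ≈ 14.704 - 519.64*I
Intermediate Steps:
o = 49 (o = 7² = 49)
H(S, d) = -8 + d
r = -42 (r = 7 - 1*49 = 7 - 49 = -42)
m = -38 (m = 3 - (-1 - 1*(-42)) = 3 - (-1 + 42) = 3 - 1*41 = 3 - 41 = -38)
m*(178/(-460) + √(H(15, 4) - 183)) = -38*(178/(-460) + √((-8 + 4) - 183)) = -38*(178*(-1/460) + √(-4 - 183)) = -38*(-89/230 + √(-187)) = -38*(-89/230 + I*√187) = 1691/115 - 38*I*√187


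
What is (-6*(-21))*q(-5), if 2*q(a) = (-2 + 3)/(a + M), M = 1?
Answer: -63/4 ≈ -15.750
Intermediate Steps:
q(a) = 1/(2*(1 + a)) (q(a) = ((-2 + 3)/(a + 1))/2 = (1/(1 + a))/2 = 1/(2*(1 + a)))
(-6*(-21))*q(-5) = (-6*(-21))*(1/(2*(1 - 5))) = 126*((1/2)/(-4)) = 126*((1/2)*(-1/4)) = 126*(-1/8) = -63/4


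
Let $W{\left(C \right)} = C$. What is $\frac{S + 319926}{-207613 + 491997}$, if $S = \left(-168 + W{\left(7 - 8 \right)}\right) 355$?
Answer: $\frac{259931}{284384} \approx 0.91401$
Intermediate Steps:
$S = -59995$ ($S = \left(-168 + \left(7 - 8\right)\right) 355 = \left(-168 - 1\right) 355 = \left(-169\right) 355 = -59995$)
$\frac{S + 319926}{-207613 + 491997} = \frac{-59995 + 319926}{-207613 + 491997} = \frac{259931}{284384}$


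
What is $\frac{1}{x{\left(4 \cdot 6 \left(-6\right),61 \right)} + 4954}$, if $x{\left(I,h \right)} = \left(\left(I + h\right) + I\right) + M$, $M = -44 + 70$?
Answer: $\frac{1}{4753} \approx 0.00021039$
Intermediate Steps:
$M = 26$
$x{\left(I,h \right)} = 26 + h + 2 I$ ($x{\left(I,h \right)} = \left(\left(I + h\right) + I\right) + 26 = \left(h + 2 I\right) + 26 = 26 + h + 2 I$)
$\frac{1}{x{\left(4 \cdot 6 \left(-6\right),61 \right)} + 4954} = \frac{1}{\left(26 + 61 + 2 \cdot 4 \cdot 6 \left(-6\right)\right) + 4954} = \frac{1}{\left(26 + 61 + 2 \cdot 24 \left(-6\right)\right) + 4954} = \frac{1}{\left(26 + 61 + 2 \left(-144\right)\right) + 4954} = \frac{1}{\left(26 + 61 - 288\right) + 4954} = \frac{1}{-201 + 4954} = \frac{1}{4753}$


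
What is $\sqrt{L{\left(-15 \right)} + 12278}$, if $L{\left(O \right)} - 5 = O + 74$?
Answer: $11 \sqrt{102} \approx 111.09$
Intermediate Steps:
$L{\left(O \right)} = 79 + O$ ($L{\left(O \right)} = 5 + \left(O + 74\right) = 5 + \left(74 + O\right) = 79 + O$)
$\sqrt{L{\left(-15 \right)} + 12278} = \sqrt{\left(79 - 15\right) + 12278} = \sqrt{64 + 12278} = \sqrt{12342} = 11 \sqrt{102}$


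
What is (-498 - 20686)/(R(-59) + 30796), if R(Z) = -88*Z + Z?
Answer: -21184/35929 ≈ -0.58961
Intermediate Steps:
R(Z) = -87*Z
(-498 - 20686)/(R(-59) + 30796) = (-498 - 20686)/(-87*(-59) + 30796) = -21184/(5133 + 30796) = -21184/35929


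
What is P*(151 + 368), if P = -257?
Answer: -133383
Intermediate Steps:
P*(151 + 368) = -257*(151 + 368) = -257*519 = -133383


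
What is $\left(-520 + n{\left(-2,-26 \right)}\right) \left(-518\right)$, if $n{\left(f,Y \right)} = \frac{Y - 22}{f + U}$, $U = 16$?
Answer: $271136$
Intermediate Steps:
$n{\left(f,Y \right)} = \frac{-22 + Y}{16 + f}$ ($n{\left(f,Y \right)} = \frac{Y - 22}{f + 16} = \frac{-22 + Y}{16 + f}$)
$\left(-520 + n{\left(-2,-26 \right)}\right) \left(-518\right) = \left(-520 + \frac{-22 - 26}{16 - 2}\right) \left(-518\right) = \left(-520 + \frac{1}{14} \left(-48\right)\right) \left(-518\right) = \left(-520 - \frac{24}{7}\right) \left(-518\right) = \left(- \frac{3664}{7}\right) \left(-518\right) = 271136$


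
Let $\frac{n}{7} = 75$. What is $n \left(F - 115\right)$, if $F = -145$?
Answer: $-136500$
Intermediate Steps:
$n = 525$ ($n = 7 \cdot 75 = 525$)
$n \left(F - 115\right) = 525 \left(-145 - 115\right) = 525 \left(-260\right) = -136500$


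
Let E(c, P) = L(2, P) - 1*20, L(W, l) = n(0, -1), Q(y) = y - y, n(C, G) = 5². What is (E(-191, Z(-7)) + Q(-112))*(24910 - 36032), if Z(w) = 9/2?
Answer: -55610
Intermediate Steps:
n(C, G) = 25
Q(y) = 0
Z(w) = 9/2 (Z(w) = 9*(½) = 9/2)
L(W, l) = 25
E(c, P) = 5 (E(c, P) = 25 - 1*20 = 25 - 20 = 5)
(E(-191, Z(-7)) + Q(-112))*(24910 - 36032) = (5 + 0)*(24910 - 36032) = 5*(-11122) = -55610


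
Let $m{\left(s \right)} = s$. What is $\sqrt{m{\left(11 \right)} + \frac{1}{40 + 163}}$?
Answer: $\frac{\sqrt{453502}}{203} \approx 3.3174$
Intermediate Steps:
$\sqrt{m{\left(11 \right)} + \frac{1}{40 + 163}} = \sqrt{11 + \frac{1}{40 + 163}} = \sqrt{11 + \frac{1}{203}} = \sqrt{\frac{2234}{203}} = \frac{\sqrt{453502}}{203}$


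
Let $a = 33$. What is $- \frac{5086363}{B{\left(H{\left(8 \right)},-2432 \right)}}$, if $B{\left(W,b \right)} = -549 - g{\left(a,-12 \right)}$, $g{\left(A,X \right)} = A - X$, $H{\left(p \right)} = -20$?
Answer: $\frac{5086363}{594} \approx 8562.9$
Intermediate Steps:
$B{\left(W,b \right)} = -594$ ($B{\left(W,b \right)} = -549 - \left(33 - -12\right) = -549 - \left(33 + 12\right) = -549 - 45 = -594$)
$- \frac{5086363}{B{\left(H{\left(8 \right)},-2432 \right)}} = - \frac{5086363}{-594} = \left(-5086363\right) \left(- \frac{1}{594}\right) = \frac{5086363}{594}$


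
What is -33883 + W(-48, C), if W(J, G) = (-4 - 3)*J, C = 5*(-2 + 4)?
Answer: -33547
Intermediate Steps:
C = 10 (C = 5*2 = 10)
W(J, G) = -7*J
-33883 + W(-48, C) = -33883 - 7*(-48) = -33883 + 336 = -33547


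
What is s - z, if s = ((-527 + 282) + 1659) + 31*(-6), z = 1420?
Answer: -192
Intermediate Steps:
s = 1228 (s = (-245 + 1659) - 186 = 1414 - 186 = 1228)
s - z = 1228 - 1*1420 = 1228 - 1420 = -192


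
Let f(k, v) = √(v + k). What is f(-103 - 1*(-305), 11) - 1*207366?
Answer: -207366 + √213 ≈ -2.0735e+5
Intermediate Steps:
f(k, v) = √(k + v)
f(-103 - 1*(-305), 11) - 1*207366 = √((-103 - 1*(-305)) + 11) - 1*207366 = √((-103 + 305) + 11) - 207366 = √(202 + 11) - 207366 = √213 - 207366 = -207366 + √213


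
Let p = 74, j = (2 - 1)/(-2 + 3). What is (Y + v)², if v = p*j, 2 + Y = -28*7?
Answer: 15376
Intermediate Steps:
Y = -198 (Y = -2 - 28*7 = -2 - 196 = -198)
j = 1 (j = 1/1 = 1*1 = 1)
v = 74 (v = 74*1 = 74)
(Y + v)² = (-198 + 74)² = (-124)² = 15376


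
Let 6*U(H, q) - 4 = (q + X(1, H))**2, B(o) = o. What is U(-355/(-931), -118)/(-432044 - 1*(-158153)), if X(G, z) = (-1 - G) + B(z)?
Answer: -12405630269/1424388222306 ≈ -0.0087094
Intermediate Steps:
X(G, z) = -1 + z - G (X(G, z) = (-1 - G) + z = -1 + z - G)
U(H, q) = 2/3 + (-2 + H + q)**2/6 (U(H, q) = 2/3 + (q + (-1 + H - 1*1))**2/6 = 2/3 + (q + (-1 + H - 1))**2/6 = 2/3 + (q + (-2 + H))**2/6 = 2/3 + (-2 + H + q)**2/6)
U(-355/(-931), -118)/(-432044 - 1*(-158153)) = (2/3 + (-2 - 355/(-931) - 118)**2/6)/(-432044 - 1*(-158153)) = (2/3 + (-2 - 355*(-1/931) - 118)**2/6)/(-432044 + 158153) = (2/3 + (-2 + 355/931 - 118)**2/6)/(-273891) = (2/3 + (-111365/931)**2/6)*(-1/273891) = (2/3 + (1/6)*(12402163225/866761))*(-1/273891) = (2/3 + 12402163225/5200566)*(-1/273891) = (12405630269/5200566)*(-1/273891) = -12405630269/1424388222306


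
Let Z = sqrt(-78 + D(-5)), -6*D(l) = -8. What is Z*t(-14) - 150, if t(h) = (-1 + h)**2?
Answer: -150 + 75*I*sqrt(690) ≈ -150.0 + 1970.1*I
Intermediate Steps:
D(l) = 4/3 (D(l) = -1/6*(-8) = 4/3)
Z = I*sqrt(690)/3 (Z = sqrt(-78 + 4/3) = sqrt(-230/3) = I*sqrt(690)/3 ≈ 8.756*I)
Z*t(-14) - 150 = (I*sqrt(690)/3)*(-1 - 14)**2 - 150 = (I*sqrt(690)/3)*(-15)**2 - 150 = (I*sqrt(690)/3)*225 - 150 = 75*I*sqrt(690) - 150 = -150 + 75*I*sqrt(690)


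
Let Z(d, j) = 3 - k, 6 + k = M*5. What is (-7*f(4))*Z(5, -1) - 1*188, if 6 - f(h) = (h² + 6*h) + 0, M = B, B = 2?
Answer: -426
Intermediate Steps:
M = 2
f(h) = 6 - h² - 6*h (f(h) = 6 - ((h² + 6*h) + 0) = 6 - (h² + 6*h) = 6 + (-h² - 6*h) = 6 - h² - 6*h)
k = 4 (k = -6 + 2*5 = -6 + 10 = 4)
Z(d, j) = -1 (Z(d, j) = 3 - 1*4 = 3 - 4 = -1)
(-7*f(4))*Z(5, -1) - 1*188 = -7*(6 - 1*4² - 6*4)*(-1) - 1*188 = -7*(6 - 1*16 - 24)*(-1) - 188 = -7*(6 - 16 - 24)*(-1) - 188 = -7*(-34)*(-1) - 188 = 238*(-1) - 188 = -238 - 188 = -426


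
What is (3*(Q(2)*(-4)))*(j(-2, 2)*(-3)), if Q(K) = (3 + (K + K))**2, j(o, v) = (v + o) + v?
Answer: 3528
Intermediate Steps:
j(o, v) = o + 2*v (j(o, v) = (o + v) + v = o + 2*v)
Q(K) = (3 + 2*K)**2
(3*(Q(2)*(-4)))*(j(-2, 2)*(-3)) = (3*((3 + 2*2)**2*(-4)))*((-2 + 2*2)*(-3)) = (3*((3 + 4)**2*(-4)))*((-2 + 4)*(-3)) = (3*(7**2*(-4)))*(2*(-3)) = (3*(49*(-4)))*(-6) = (3*(-196))*(-6) = -588*(-6) = 3528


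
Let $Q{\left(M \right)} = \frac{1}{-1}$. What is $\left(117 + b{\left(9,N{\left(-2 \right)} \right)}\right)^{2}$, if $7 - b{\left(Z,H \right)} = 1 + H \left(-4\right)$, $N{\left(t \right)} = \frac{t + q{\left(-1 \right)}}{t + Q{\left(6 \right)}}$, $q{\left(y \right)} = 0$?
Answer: $\frac{142129}{9} \approx 15792.0$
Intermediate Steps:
$Q{\left(M \right)} = -1$
$N{\left(t \right)} = \frac{t}{-1 + t}$ ($N{\left(t \right)} = \frac{t + 0}{t - 1} = \frac{t}{-1 + t}$)
$b{\left(Z,H \right)} = 6 + 4 H$ ($b{\left(Z,H \right)} = 7 - \left(1 + H \left(-4\right)\right) = 7 - \left(1 - 4 H\right) = 7 + \left(-1 + 4 H\right) = 6 + 4 H$)
$\left(117 + b{\left(9,N{\left(-2 \right)} \right)}\right)^{2} = \left(117 + \left(6 + 4 \left(- \frac{2}{-1 - 2}\right)\right)\right)^{2} = \left(117 + \left(6 + 4 \left(- \frac{2}{-3}\right)\right)\right)^{2} = \left(117 + \left(6 + 4 \left(\left(-2\right) \left(- \frac{1}{3}\right)\right)\right)\right)^{2} = \left(117 + \left(6 + 4 \cdot \frac{2}{3}\right)\right)^{2} = \left(117 + \left(6 + \frac{8}{3}\right)\right)^{2} = \left(117 + \frac{26}{3}\right)^{2} = \left(\frac{377}{3}\right)^{2} = \frac{142129}{9}$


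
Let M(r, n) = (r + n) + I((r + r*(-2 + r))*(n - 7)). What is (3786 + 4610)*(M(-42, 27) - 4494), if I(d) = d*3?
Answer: 871932996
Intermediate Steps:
I(d) = 3*d
M(r, n) = n + r + 3*(-7 + n)*(r + r*(-2 + r)) (M(r, n) = (r + n) + 3*((r + r*(-2 + r))*(n - 7)) = (n + r) + 3*((r + r*(-2 + r))*(-7 + n)) = (n + r) + 3*((-7 + n)*(r + r*(-2 + r))) = (n + r) + 3*(-7 + n)*(r + r*(-2 + r)) = n + r + 3*(-7 + n)*(r + r*(-2 + r)))
(3786 + 4610)*(M(-42, 27) - 4494) = (3786 + 4610)*((27 - 42 + 3*(-42)*(7 - 1*27 - 7*(-42) + 27*(-42))) - 4494) = 8396*((27 - 42 + 3*(-42)*(7 - 27 + 294 - 1134)) - 4494) = 8396*((27 - 42 + 3*(-42)*(-860)) - 4494) = 8396*((27 - 42 + 108360) - 4494) = 8396*(108345 - 4494) = 8396*103851 = 871932996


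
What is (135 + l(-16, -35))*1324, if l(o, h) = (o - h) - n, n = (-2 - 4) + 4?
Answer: 206544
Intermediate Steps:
n = -2 (n = -6 + 4 = -2)
l(o, h) = 2 + o - h (l(o, h) = (o - h) - 1*(-2) = (o - h) + 2 = 2 + o - h)
(135 + l(-16, -35))*1324 = (135 + (2 - 16 - 1*(-35)))*1324 = (135 + (2 - 16 + 35))*1324 = (135 + 21)*1324 = 156*1324 = 206544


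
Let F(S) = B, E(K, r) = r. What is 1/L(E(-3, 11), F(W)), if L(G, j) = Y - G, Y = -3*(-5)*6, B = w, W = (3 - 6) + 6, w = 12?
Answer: 1/79 ≈ 0.012658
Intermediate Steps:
W = 3 (W = -3 + 6 = 3)
B = 12
F(S) = 12
Y = 90 (Y = 15*6 = 90)
L(G, j) = 90 - G
1/L(E(-3, 11), F(W)) = 1/(90 - 1*11) = 1/(90 - 11) = 1/79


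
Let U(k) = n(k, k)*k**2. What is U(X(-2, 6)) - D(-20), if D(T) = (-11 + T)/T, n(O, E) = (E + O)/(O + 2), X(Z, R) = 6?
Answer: 1049/20 ≈ 52.450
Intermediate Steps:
n(O, E) = (E + O)/(2 + O)
D(T) = (-11 + T)/T
U(k) = 2*k**3/(2 + k) (U(k) = ((k + k)/(2 + k))*k**2 = ((2*k)/(2 + k))*k**2 = (2*k/(2 + k))*k**2 = 2*k**3/(2 + k))
U(X(-2, 6)) - D(-20) = 2*6**3/(2 + 6) - (-11 - 20)/(-20) = 2*216/8 - (-1)*(-31)/20 = 2*216*(1/8) - 1*31/20 = 54 - 31/20 = 1049/20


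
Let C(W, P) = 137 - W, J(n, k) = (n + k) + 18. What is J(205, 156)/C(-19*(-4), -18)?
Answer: 379/61 ≈ 6.2131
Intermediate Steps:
J(n, k) = 18 + k + n (J(n, k) = (k + n) + 18 = 18 + k + n)
J(205, 156)/C(-19*(-4), -18) = (18 + 156 + 205)/(137 - (-19)*(-4)) = 379/(137 - 1*76) = 379/(137 - 76) = 379/61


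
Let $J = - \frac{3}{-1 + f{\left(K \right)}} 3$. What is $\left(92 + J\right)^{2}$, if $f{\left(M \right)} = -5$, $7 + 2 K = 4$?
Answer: $\frac{34969}{4} \approx 8742.3$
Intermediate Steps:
$K = - \frac{3}{2}$ ($K = - \frac{7}{2} + \frac{1}{2} \cdot 4 = - \frac{7}{2} + 2 = - \frac{3}{2} \approx -1.5$)
$J = \frac{3}{2}$ ($J = - \frac{3}{-1 - 5} \cdot 3 = - \frac{3}{-6} \cdot 3 = \left(-3\right) \left(- \frac{1}{6}\right) 3 = \frac{1}{2} \cdot 3 = \frac{3}{2} \approx 1.5$)
$\left(92 + J\right)^{2} = \left(92 + \frac{3}{2}\right)^{2} = \left(\frac{187}{2}\right)^{2} = \frac{34969}{4}$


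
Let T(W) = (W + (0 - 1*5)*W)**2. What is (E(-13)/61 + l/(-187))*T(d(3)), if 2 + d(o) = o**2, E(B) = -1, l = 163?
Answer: -7941920/11407 ≈ -696.23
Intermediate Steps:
d(o) = -2 + o**2
T(W) = 16*W**2 (T(W) = (W + (0 - 5)*W)**2 = (W - 5*W)**2 = (-4*W)**2 = 16*W**2)
(E(-13)/61 + l/(-187))*T(d(3)) = (-1/61 + 163/(-187))*(16*(-2 + 3**2)**2) = (-1*1/61 + 163*(-1/187))*(16*(-2 + 9)**2) = (-1/61 - 163/187)*(16*7**2) = -162080*49/11407 = -10130/11407*784 = -7941920/11407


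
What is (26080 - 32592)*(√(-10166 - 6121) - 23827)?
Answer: 155161424 - 6512*I*√16287 ≈ 1.5516e+8 - 8.3107e+5*I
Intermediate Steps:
(26080 - 32592)*(√(-10166 - 6121) - 23827) = -6512*(√(-16287) - 23827) = -6512*(I*√16287 - 23827) = -6512*(-23827 + I*√16287) = 155161424 - 6512*I*√16287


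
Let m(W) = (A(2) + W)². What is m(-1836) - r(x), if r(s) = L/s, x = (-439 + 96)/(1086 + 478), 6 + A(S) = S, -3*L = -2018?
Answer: 3486938552/1029 ≈ 3.3887e+6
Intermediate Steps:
L = 2018/3 (L = -⅓*(-2018) = 2018/3 ≈ 672.67)
A(S) = -6 + S
x = -343/1564 ≈ -0.21931
r(s) = 2018/(3*s)
m(W) = (-4 + W)² (m(W) = ((-6 + 2) + W)² = (-4 + W)²)
m(-1836) - r(x) = (-4 - 1836)² - 2018/(3*(-343/1564)) = (-1840)² - 2018*(-1564)/(3*343) = 3385600 - 1*(-3156152/1029) = 3385600 + 3156152/1029 = 3486938552/1029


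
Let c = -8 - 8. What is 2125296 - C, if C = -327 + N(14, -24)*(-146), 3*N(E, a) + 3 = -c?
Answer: 6378767/3 ≈ 2.1263e+6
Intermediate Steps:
c = -16
N(E, a) = 13/3 (N(E, a) = -1 + (-1*(-16))/3 = -1 + (⅓)*16 = -1 + 16/3 = 13/3)
C = -2879/3 (C = -327 + (13/3)*(-146) = -327 - 1898/3 = -2879/3 ≈ -959.67)
2125296 - C = 2125296 - 1*(-2879/3) = 2125296 + 2879/3 = 6378767/3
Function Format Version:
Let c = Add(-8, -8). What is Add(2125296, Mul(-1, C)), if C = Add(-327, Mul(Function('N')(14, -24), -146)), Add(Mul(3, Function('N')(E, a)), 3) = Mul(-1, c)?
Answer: Rational(6378767, 3) ≈ 2.1263e+6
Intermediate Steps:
c = -16
Function('N')(E, a) = Rational(13, 3) (Function('N')(E, a) = Add(-1, Mul(Rational(1, 3), Mul(-1, -16))) = Add(-1, Mul(Rational(1, 3), 16)) = Add(-1, Rational(16, 3)) = Rational(13, 3))
C = Rational(-2879, 3) (C = Add(-327, Mul(Rational(13, 3), -146)) = Add(-327, Rational(-1898, 3)) = Rational(-2879, 3) ≈ -959.67)
Add(2125296, Mul(-1, C)) = Add(2125296, Mul(-1, Rational(-2879, 3))) = Add(2125296, Rational(2879, 3)) = Rational(6378767, 3)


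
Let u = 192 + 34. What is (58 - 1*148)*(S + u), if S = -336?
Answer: 9900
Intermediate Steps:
u = 226
(58 - 1*148)*(S + u) = (58 - 1*148)*(-336 + 226) = (58 - 148)*(-110) = -90*(-110) = 9900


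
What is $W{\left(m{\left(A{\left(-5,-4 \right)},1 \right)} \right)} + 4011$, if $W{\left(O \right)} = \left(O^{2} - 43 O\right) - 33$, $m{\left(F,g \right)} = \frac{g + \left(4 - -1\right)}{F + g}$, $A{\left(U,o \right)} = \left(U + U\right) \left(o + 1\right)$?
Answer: $\frac{3814896}{961} \approx 3969.7$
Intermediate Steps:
$A{\left(U,o \right)} = 2 U \left(1 + o\right)$
$m{\left(F,g \right)} = \frac{5 + g}{F + g}$ ($m{\left(F,g \right)} = \frac{g + \left(4 + 1\right)}{F + g} = \frac{g + 5}{F + g} = \frac{5 + g}{F + g}$)
$W{\left(O \right)} = -33 + O^{2} - 43 O$
$W{\left(m{\left(A{\left(-5,-4 \right)},1 \right)} \right)} + 4011 = \left(-33 + \left(\frac{5 + 1}{2 \left(-5\right) \left(1 - 4\right) + 1}\right)^{2} - 43 \frac{5 + 1}{2 \left(-5\right) \left(1 - 4\right) + 1}\right) + 4011 = \left(-33 + \left(\frac{1}{2 \left(-5\right) \left(-3\right) + 1} \cdot 6\right)^{2} - 43 \frac{1}{2 \left(-5\right) \left(-3\right) + 1} \cdot 6\right) + 4011 = \left(-33 + \left(\frac{1}{30 + 1} \cdot 6\right)^{2} - 43 \frac{1}{30 + 1} \cdot 6\right) + 4011 = \left(-33 + \left(\frac{1}{31} \cdot 6\right)^{2} - 43 \cdot \frac{1}{31} \cdot 6\right) + 4011 = \left(-33 + \left(\frac{6}{31}\right)^{2} - \frac{258}{31}\right) + 4011 = \left(-33 + \frac{36}{961} - \frac{258}{31}\right) + 4011 = - \frac{39675}{961} + 4011 = \frac{3814896}{961}$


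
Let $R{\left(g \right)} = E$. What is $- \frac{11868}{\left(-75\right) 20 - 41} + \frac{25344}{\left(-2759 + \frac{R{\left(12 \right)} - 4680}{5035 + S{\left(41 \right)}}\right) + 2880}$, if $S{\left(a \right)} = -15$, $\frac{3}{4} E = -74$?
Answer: $\frac{6626372916}{30282727} \approx 218.82$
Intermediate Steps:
$E = - \frac{296}{3}$ ($E = \frac{4}{3} \left(-74\right) = - \frac{296}{3} \approx -98.667$)
$R{\left(g \right)} = - \frac{296}{3}$
$- \frac{11868}{\left(-75\right) 20 - 41} + \frac{25344}{\left(-2759 + \frac{R{\left(12 \right)} - 4680}{5035 + S{\left(41 \right)}}\right) + 2880} = - \frac{11868}{\left(-75\right) 20 - 41} + \frac{25344}{\left(-2759 + \frac{- \frac{296}{3} - 4680}{5035 - 15}\right) + 2880} = - \frac{11868}{-1500 - 41} + \frac{25344}{\left(-2759 - \frac{14336}{3 \cdot 5020}\right) + 2880} = - \frac{11868}{-1541} + \frac{25344}{\left(-2759 - \frac{3584}{3765}\right) + 2880} = \left(-11868\right) \left(- \frac{1}{1541}\right) + \frac{25344}{\left(-2759 - \frac{3584}{3765}\right) + 2880} = \frac{516}{67} + \frac{25344}{- \frac{10391219}{3765} + 2880} = \frac{516}{67} + \frac{25344}{\frac{451981}{3765}} = \frac{516}{67} + 25344 \cdot \frac{3765}{451981} = \frac{516}{67} + \frac{95420160}{451981} = \frac{6626372916}{30282727}$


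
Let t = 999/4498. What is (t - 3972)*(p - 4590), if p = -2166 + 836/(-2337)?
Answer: 2474405674804/92209 ≈ 2.6835e+7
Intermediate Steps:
t = 999/4498 (t = 999*(1/4498) = 999/4498 ≈ 0.22210)
p = -266462/123 (p = -2166 + 836*(-1/2337) = -2166 - 44/123 = -266462/123 ≈ -2166.4)
(t - 3972)*(p - 4590) = (999/4498 - 3972)*(-266462/123 - 4590) = -17865057/4498*(-831032/123) = 2474405674804/92209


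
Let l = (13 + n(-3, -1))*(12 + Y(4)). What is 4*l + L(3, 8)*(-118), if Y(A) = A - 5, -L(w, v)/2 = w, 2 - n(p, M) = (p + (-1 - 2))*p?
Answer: 576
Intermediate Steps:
n(p, M) = 2 - p*(-3 + p) (n(p, M) = 2 - (p + (-1 - 2))*p = 2 - (p - 3)*p = 2 - (-3 + p)*p = 2 - p*(-3 + p))
L(w, v) = -2*w
Y(A) = -5 + A
l = -33 (l = (13 + (2 - 1*(-3)**2 + 3*(-3)))*(12 + (-5 + 4)) = (13 + (2 - 1*9 - 9))*(12 - 1) = (13 + (2 - 9 - 9))*11 = (13 - 16)*11 = -3*11 = -33)
4*l + L(3, 8)*(-118) = 4*(-33) - 2*3*(-118) = -132 - 6*(-118) = -132 + 708 = 576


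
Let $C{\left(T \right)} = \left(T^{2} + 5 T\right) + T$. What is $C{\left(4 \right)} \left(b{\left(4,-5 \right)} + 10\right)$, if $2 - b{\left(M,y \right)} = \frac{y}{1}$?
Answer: $680$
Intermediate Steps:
$b{\left(M,y \right)} = 2 - y$ ($b{\left(M,y \right)} = 2 - \frac{y}{1} = 2 - y 1 = 2 - y$)
$C{\left(T \right)} = T^{2} + 6 T$
$C{\left(4 \right)} \left(b{\left(4,-5 \right)} + 10\right) = 4 \left(6 + 4\right) \left(\left(2 - -5\right) + 10\right) = 4 \cdot 10 \left(\left(2 + 5\right) + 10\right) = 40 \left(7 + 10\right) = 40 \cdot 17 = 680$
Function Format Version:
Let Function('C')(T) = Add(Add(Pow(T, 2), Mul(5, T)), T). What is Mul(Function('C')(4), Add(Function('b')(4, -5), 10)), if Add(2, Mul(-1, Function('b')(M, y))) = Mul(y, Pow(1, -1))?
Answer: 680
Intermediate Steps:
Function('b')(M, y) = Add(2, Mul(-1, y)) (Function('b')(M, y) = Add(2, Mul(-1, Mul(y, Pow(1, -1)))) = Add(2, Mul(-1, Mul(y, 1))) = Add(2, Mul(-1, y)))
Function('C')(T) = Add(Pow(T, 2), Mul(6, T))
Mul(Function('C')(4), Add(Function('b')(4, -5), 10)) = Mul(Mul(4, Add(6, 4)), Add(Add(2, Mul(-1, -5)), 10)) = Mul(Mul(4, 10), Add(Add(2, 5), 10)) = Mul(40, Add(7, 10)) = Mul(40, 17) = 680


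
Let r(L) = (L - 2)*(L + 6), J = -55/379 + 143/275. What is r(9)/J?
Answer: 331625/1184 ≈ 280.09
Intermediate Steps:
J = 3552/9475 (J = -55*1/379 + 143*(1/275) = -55/379 + 13/25 = 3552/9475 ≈ 0.37488)
r(L) = (-2 + L)*(6 + L)
r(9)/J = (-12 + 9² + 4*9)/(3552/9475) = (-12 + 81 + 36)*(9475/3552) = 105*(9475/3552) = 331625/1184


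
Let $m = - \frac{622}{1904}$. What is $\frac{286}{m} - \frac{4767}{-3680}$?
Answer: $- \frac{1000478423}{1144480} \approx -874.18$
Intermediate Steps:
$m = - \frac{311}{952}$ ($m = \left(-622\right) \frac{1}{1904} = - \frac{311}{952} \approx -0.32668$)
$\frac{286}{m} - \frac{4767}{-3680} = \frac{286}{- \frac{311}{952}} - \frac{4767}{-3680} = 286 \left(- \frac{952}{311}\right) - - \frac{4767}{3680} = - \frac{272272}{311} + \frac{4767}{3680} = - \frac{1000478423}{1144480}$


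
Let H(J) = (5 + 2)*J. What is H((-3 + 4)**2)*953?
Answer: 6671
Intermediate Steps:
H(J) = 7*J
H((-3 + 4)**2)*953 = (7*(-3 + 4)**2)*953 = (7*1**2)*953 = (7*1)*953 = 7*953 = 6671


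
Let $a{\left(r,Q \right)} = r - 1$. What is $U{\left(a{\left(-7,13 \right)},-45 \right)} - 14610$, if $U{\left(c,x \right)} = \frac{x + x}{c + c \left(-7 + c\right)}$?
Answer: $- \frac{818205}{56} \approx -14611.0$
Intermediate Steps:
$a{\left(r,Q \right)} = -1 + r$
$U{\left(c,x \right)} = \frac{2 x}{c + c \left(-7 + c\right)}$
$U{\left(a{\left(-7,13 \right)},-45 \right)} - 14610 = 2 \left(-45\right) \frac{1}{-1 - 7} \frac{1}{-6 - 8} - 14610 = 2 \left(-45\right) \frac{1}{-8} \frac{1}{-6 - 8} - 14610 = 2 \left(-45\right) \left(- \frac{1}{8}\right) \frac{1}{-14} - 14610 = 2 \left(-45\right) \left(- \frac{1}{8}\right) \left(- \frac{1}{14}\right) - 14610 = - \frac{45}{56} - 14610 = - \frac{818205}{56}$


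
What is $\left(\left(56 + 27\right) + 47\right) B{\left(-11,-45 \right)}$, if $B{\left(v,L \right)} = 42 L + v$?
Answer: $-247130$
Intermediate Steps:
$B{\left(v,L \right)} = v + 42 L$
$\left(\left(56 + 27\right) + 47\right) B{\left(-11,-45 \right)} = \left(\left(56 + 27\right) + 47\right) \left(-11 + 42 \left(-45\right)\right) = \left(83 + 47\right) \left(-11 - 1890\right) = 130 \left(-1901\right) = -247130$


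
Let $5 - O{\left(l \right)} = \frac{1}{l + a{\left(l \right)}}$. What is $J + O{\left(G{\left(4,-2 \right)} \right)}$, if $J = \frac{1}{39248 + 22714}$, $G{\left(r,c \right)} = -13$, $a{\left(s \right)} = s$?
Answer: $\frac{2029262}{402753} \approx 5.0385$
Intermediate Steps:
$O{\left(l \right)} = 5 - \frac{1}{2 l}$ ($O{\left(l \right)} = 5 - \frac{1}{l + l} = 5 - \frac{1}{2 l}$)
$J = \frac{1}{61962} \approx 1.6139 \cdot 10^{-5}$
$J + O{\left(G{\left(4,-2 \right)} \right)} = \frac{1}{61962} + \left(5 - \frac{1}{2 \left(-13\right)}\right) = \frac{1}{61962} + \left(5 - - \frac{1}{26}\right) = \frac{1}{61962} + \left(5 + \frac{1}{26}\right) = \frac{1}{61962} + \frac{131}{26} = \frac{2029262}{402753}$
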